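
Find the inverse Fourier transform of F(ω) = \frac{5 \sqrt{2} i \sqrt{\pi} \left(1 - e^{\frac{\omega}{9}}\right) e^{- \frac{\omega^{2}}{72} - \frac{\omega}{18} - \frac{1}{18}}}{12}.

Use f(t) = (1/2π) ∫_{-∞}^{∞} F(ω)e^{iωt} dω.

f(t) = 5 e^{- 18 t^{2}} \sin{\left(2 t \right)}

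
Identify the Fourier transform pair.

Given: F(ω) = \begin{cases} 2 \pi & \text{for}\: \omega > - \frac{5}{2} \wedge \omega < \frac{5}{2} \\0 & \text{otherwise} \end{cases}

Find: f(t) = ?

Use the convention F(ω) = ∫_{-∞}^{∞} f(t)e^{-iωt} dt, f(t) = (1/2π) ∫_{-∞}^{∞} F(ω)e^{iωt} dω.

f(t) = \frac{2 \sin{\left(\frac{5 t}{2} \right)}}{t}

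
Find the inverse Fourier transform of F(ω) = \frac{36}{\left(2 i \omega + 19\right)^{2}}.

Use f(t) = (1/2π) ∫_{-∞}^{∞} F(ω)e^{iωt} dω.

f(t) = 9 t e^{- \frac{19 t}{2}} u\left(t\right)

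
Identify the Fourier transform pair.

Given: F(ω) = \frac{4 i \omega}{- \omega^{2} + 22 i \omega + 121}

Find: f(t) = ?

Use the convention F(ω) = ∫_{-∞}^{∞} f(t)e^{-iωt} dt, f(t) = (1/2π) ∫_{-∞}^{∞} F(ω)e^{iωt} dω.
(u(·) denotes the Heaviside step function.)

f(t) = 4 \left(1 - 11 t\right) e^{- 11 t} u\left(t\right)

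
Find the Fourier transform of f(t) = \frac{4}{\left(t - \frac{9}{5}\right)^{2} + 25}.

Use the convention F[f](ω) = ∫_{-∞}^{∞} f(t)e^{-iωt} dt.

F(ω) = \frac{4 \pi e^{- \frac{9 i \omega}{5} - 5 \left|{\omega}\right|}}{5}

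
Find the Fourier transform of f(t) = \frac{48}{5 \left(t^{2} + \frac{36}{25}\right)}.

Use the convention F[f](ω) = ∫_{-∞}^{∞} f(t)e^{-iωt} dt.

F(ω) = 8 \pi e^{- \frac{6 \left|{\omega}\right|}{5}}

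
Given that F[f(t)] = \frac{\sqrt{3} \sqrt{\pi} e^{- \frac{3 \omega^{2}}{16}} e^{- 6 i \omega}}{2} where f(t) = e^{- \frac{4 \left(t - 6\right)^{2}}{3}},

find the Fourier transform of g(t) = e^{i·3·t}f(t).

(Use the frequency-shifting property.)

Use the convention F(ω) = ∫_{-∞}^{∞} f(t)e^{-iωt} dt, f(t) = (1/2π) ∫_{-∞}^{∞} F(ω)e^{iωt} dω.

F[g](ω) = \frac{\sqrt{3} \sqrt{\pi} e^{- \frac{3 \left(\omega - 3\right) \left(\omega - 3 + 32 i\right)}{16}}}{2}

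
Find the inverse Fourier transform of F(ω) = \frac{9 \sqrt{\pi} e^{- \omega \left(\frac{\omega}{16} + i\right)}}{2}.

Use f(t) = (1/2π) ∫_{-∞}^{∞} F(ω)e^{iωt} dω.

f(t) = 9 e^{- 4 \left(t - 1\right)^{2}}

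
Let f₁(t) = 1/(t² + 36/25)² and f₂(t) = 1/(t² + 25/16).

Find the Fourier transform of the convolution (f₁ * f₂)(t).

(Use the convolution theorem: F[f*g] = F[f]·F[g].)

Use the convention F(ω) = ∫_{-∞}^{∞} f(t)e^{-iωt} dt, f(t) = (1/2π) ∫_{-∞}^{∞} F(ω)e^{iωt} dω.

F[f₁*f₂](ω) = \frac{5 \pi^{2} \left(6 \left|{\omega}\right| + 5\right) e^{- \frac{49 \left|{\omega}\right|}{20}}}{108}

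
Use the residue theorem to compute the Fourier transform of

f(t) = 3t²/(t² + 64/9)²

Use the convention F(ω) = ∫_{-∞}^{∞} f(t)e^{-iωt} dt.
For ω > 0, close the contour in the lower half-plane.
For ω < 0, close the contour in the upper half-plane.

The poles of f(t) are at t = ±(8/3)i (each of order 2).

Let g(z) = f(z)e^{-iωz}; for large |z| the factor e^{-iωz} decays in the lower half-plane when ω > 0 and in the upper half-plane when ω < 0.

Case ω > 0 (lower half-plane, clockwise contour ⇒ F(ω) = -2πi·ΣRes):
  Res_{z = - \frac{8 i}{3}} g(z) = \frac{3 i \left(3 - 8 \omega\right) e^{- \frac{8 \omega}{3}}}{32} (pole of order 2)
  F(ω) = -2πi·ΣRes = \frac{3 \pi \left(3 - 8 \omega\right) e^{- \frac{8 \omega}{3}}}{16}

Case ω < 0 (upper half-plane, counterclockwise contour ⇒ F(ω) = +2πi·ΣRes):
  Res_{z = \frac{8 i}{3}} g(z) = \frac{3 i \left(- 8 \omega - 3\right) e^{\frac{8 \omega}{3}}}{32} (pole of order 2)
  F(ω) = 2πi·ΣRes = \frac{3 \pi \left(8 \omega + 3\right) e^{\frac{8 \omega}{3}}}{16}

Both cases combine into a single formula in |ω|:

F(ω) = \frac{3 \pi \left(3 - 8 \left|{\omega}\right|\right) e^{- \frac{8 \left|{\omega}\right|}{3}}}{16}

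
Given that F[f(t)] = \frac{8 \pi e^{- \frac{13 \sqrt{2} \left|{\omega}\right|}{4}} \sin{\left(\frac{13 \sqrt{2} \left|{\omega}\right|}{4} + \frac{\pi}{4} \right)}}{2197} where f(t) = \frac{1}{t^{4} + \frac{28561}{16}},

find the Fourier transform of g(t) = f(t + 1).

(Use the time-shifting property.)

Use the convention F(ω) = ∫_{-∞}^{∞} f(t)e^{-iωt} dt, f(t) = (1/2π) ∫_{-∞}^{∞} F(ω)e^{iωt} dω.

F[g](ω) = \frac{8 \pi e^{i \omega - \frac{13 \sqrt{2} \left|{\omega}\right|}{4}} \sin{\left(\frac{13 \sqrt{2} \left|{\omega}\right|}{4} + \frac{\pi}{4} \right)}}{2197}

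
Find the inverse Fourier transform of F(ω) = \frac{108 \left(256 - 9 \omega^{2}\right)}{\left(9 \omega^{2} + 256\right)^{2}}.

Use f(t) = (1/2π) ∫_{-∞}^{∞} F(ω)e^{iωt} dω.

f(t) = 6 e^{- \frac{16 \left|{t}\right|}{3}} \left|{t}\right|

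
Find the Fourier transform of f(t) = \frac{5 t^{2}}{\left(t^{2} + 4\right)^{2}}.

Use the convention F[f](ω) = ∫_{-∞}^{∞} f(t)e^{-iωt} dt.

F(ω) = \frac{5 \pi \left(1 - 2 \left|{\omega}\right|\right) e^{- 2 \left|{\omega}\right|}}{4}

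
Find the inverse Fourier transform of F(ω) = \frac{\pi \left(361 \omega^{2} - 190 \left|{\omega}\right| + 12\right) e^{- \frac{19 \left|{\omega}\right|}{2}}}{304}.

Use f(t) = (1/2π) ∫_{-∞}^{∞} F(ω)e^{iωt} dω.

f(t) = \frac{t^{4}}{\left(t^{2} + \frac{361}{4}\right)^{3}}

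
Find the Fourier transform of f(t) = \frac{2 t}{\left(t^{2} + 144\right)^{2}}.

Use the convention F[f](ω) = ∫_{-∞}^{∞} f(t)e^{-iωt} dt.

F(ω) = - \frac{i \pi \omega e^{- 12 \left|{\omega}\right|}}{12}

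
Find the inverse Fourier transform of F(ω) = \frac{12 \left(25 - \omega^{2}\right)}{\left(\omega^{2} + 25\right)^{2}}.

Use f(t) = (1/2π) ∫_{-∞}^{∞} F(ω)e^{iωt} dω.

f(t) = 6 e^{- 5 \left|{t}\right|} \left|{t}\right|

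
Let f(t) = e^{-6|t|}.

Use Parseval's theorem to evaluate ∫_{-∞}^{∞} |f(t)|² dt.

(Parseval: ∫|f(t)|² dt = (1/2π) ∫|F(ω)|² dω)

∫|f(t)|² dt = \frac{1}{6}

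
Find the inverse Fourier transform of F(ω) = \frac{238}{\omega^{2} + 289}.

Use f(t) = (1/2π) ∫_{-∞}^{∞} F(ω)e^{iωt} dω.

f(t) = 7 e^{- 17 \left|{t}\right|}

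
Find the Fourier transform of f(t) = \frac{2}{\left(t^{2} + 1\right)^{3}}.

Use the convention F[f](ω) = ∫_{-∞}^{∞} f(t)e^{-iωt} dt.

F(ω) = \frac{\pi \left(\omega^{2} + 3 \left|{\omega}\right| + 3\right) e^{- \left|{\omega}\right|}}{4}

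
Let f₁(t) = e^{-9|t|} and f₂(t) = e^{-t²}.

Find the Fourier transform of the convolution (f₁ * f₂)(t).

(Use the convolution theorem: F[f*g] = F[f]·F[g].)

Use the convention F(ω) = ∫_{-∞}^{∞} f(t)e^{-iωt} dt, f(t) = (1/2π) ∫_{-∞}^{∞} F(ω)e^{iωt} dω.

F[f₁*f₂](ω) = \frac{18 \sqrt{\pi} e^{- \frac{\omega^{2}}{4}}}{\omega^{2} + 81}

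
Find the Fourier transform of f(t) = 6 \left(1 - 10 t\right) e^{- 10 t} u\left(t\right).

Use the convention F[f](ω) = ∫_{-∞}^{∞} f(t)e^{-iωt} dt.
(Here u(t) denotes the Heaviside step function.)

F(ω) = \frac{6 i \omega}{- \omega^{2} + 20 i \omega + 100}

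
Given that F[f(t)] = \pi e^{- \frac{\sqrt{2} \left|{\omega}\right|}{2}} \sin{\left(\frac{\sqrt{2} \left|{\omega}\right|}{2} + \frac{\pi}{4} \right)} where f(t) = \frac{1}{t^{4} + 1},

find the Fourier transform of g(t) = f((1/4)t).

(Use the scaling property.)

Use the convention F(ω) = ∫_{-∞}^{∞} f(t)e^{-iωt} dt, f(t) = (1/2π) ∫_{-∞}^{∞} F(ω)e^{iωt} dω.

F[g](ω) = 4 \pi e^{- 2 \sqrt{2} \left|{\omega}\right|} \sin{\left(2 \sqrt{2} \left|{\omega}\right| + \frac{\pi}{4} \right)}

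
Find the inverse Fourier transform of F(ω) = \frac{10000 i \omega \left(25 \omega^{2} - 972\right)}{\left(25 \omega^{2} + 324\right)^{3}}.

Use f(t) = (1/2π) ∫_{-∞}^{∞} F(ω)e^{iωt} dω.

f(t) = 4 t e^{- \frac{18 \left|{t}\right|}{5}} \left|{t}\right|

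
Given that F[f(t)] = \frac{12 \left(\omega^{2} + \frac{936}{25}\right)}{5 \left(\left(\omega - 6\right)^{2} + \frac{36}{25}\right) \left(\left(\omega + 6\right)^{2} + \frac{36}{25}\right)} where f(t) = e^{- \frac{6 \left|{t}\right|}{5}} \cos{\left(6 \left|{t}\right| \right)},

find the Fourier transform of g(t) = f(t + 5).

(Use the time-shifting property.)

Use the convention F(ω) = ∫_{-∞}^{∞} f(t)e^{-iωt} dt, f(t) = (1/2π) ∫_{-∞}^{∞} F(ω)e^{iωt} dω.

F[g](ω) = \frac{\left(1500 \omega^{2} + 56160\right) e^{5 i \omega}}{625 \omega^{4} - 43200 \omega^{2} + 876096}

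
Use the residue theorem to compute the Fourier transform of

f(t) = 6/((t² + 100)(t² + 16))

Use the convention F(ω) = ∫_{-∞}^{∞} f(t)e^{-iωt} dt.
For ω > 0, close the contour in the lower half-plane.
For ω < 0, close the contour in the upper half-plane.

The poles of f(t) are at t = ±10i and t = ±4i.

Let g(z) = f(z)e^{-iωz}; for large |z| the factor e^{-iωz} decays in the lower half-plane when ω > 0 and in the upper half-plane when ω < 0.

Case ω > 0 (lower half-plane, clockwise contour ⇒ F(ω) = -2πi·ΣRes):
  Res_{z = - 10 i} g(z) = - \frac{i e^{- 10 \omega}}{280}
  Res_{z = - 4 i} g(z) = \frac{i e^{- 4 \omega}}{112}
  F(ω) = -2πi·ΣRes = \frac{\pi \left(5 e^{6 \omega} - 2\right) e^{- 10 \omega}}{280}

Case ω < 0 (upper half-plane, counterclockwise contour ⇒ F(ω) = +2πi·ΣRes):
  Res_{z = 10 i} g(z) = \frac{i e^{10 \omega}}{280}
  Res_{z = 4 i} g(z) = - \frac{i e^{4 \omega}}{112}
  F(ω) = 2πi·ΣRes = \frac{\pi \left(5 - 2 e^{6 \omega}\right) e^{4 \omega}}{280}

Both cases combine into a single formula in |ω|:

F(ω) = \frac{\pi \left(5 e^{6 \left|{\omega}\right|} - 2\right) e^{- 10 \left|{\omega}\right|}}{280}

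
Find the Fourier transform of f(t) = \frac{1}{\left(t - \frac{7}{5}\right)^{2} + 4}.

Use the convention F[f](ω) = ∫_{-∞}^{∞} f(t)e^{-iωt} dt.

F(ω) = \frac{\pi e^{- \frac{7 i \omega}{5} - 2 \left|{\omega}\right|}}{2}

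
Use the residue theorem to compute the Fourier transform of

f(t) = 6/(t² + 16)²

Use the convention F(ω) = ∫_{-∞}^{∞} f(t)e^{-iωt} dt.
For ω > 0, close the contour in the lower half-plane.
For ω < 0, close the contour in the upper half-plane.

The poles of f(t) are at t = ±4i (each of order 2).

Let g(z) = f(z)e^{-iωz}; for large |z| the factor e^{-iωz} decays in the lower half-plane when ω > 0 and in the upper half-plane when ω < 0.

Case ω > 0 (lower half-plane, clockwise contour ⇒ F(ω) = -2πi·ΣRes):
  Res_{z = - 4 i} g(z) = \frac{3 i \left(4 \omega + 1\right) e^{- 4 \omega}}{128} (pole of order 2)
  F(ω) = -2πi·ΣRes = \frac{3 \pi \left(4 \omega + 1\right) e^{- 4 \omega}}{64}

Case ω < 0 (upper half-plane, counterclockwise contour ⇒ F(ω) = +2πi·ΣRes):
  Res_{z = 4 i} g(z) = \frac{3 i \left(4 \omega - 1\right) e^{4 \omega}}{128} (pole of order 2)
  F(ω) = 2πi·ΣRes = \frac{3 \pi \left(1 - 4 \omega\right) e^{4 \omega}}{64}

Both cases combine into a single formula in |ω|:

F(ω) = \frac{3 \pi \left(4 \left|{\omega}\right| + 1\right) e^{- 4 \left|{\omega}\right|}}{64}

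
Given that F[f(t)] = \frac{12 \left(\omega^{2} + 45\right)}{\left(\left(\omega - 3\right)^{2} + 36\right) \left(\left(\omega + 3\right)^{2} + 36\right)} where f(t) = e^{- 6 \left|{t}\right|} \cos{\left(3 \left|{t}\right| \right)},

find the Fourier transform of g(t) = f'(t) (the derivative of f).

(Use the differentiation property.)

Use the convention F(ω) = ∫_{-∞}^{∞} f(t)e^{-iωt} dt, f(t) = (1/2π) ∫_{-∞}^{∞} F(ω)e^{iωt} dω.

F[g](ω) = \frac{12 i \omega \left(\omega^{2} + 45\right)}{\omega^{4} + 54 \omega^{2} + 2025}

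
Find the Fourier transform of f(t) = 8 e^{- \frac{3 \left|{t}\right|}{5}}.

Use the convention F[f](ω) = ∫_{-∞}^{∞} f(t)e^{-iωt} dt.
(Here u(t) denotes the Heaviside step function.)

F(ω) = \frac{240}{25 \omega^{2} + 9}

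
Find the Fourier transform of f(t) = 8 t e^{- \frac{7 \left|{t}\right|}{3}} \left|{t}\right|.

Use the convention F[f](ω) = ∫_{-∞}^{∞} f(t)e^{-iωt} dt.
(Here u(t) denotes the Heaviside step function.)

F(ω) = \frac{7776 i \omega \left(3 \omega^{2} - 49\right)}{\left(9 \omega^{2} + 49\right)^{3}}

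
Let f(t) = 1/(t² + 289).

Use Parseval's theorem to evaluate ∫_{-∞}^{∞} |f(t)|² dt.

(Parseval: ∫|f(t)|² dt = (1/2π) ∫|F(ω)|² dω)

∫|f(t)|² dt = \frac{\pi}{9826}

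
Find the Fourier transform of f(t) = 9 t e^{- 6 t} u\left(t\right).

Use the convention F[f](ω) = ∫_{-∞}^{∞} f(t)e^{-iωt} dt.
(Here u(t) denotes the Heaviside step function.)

F(ω) = \frac{9}{\left(i \omega + 6\right)^{2}}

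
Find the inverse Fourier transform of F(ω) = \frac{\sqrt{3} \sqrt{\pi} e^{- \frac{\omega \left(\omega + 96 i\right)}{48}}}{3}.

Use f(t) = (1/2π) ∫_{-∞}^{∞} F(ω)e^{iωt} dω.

f(t) = 2 e^{- 12 \left(t - 2\right)^{2}}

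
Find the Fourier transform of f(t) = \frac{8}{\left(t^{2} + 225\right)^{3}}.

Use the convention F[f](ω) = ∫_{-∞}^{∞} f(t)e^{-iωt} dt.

F(ω) = \frac{\pi \left(75 \omega^{2} + 15 \left|{\omega}\right| + 1\right) e^{- 15 \left|{\omega}\right|}}{253125}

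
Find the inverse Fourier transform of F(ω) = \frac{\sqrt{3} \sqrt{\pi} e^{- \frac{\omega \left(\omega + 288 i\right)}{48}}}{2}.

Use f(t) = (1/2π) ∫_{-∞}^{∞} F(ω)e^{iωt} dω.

f(t) = 3 e^{- 12 \left(t - 6\right)^{2}}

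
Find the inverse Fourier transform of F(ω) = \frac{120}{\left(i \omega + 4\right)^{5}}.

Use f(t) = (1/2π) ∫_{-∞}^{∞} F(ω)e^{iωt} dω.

f(t) = 5 t^{4} e^{- 4 t} u\left(t\right)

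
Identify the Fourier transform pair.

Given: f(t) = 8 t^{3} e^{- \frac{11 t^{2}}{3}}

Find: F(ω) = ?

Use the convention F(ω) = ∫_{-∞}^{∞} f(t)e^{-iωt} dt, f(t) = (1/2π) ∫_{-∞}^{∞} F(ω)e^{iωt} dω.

F(ω) = \frac{27 \sqrt{33} i \sqrt{\pi} \omega \left(\omega^{2} - 22\right) e^{- \frac{3 \omega^{2}}{44}}}{14641}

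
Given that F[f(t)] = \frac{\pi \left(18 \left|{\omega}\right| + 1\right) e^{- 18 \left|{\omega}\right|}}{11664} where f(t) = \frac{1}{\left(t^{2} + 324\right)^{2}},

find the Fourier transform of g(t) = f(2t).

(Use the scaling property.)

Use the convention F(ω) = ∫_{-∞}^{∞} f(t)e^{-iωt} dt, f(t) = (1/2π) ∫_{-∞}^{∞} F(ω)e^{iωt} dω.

F[g](ω) = \frac{\pi \left(9 \left|{\omega}\right| + 1\right) e^{- 9 \left|{\omega}\right|}}{23328}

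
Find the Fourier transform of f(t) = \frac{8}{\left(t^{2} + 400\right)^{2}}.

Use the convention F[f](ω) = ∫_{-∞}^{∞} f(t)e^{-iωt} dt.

F(ω) = \frac{\pi \left(20 \left|{\omega}\right| + 1\right) e^{- 20 \left|{\omega}\right|}}{2000}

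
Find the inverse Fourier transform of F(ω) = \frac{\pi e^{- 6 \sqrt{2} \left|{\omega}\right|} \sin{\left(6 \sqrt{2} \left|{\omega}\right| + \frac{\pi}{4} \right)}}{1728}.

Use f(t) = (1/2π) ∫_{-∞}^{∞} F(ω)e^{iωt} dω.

f(t) = \frac{1}{t^{4} + 20736}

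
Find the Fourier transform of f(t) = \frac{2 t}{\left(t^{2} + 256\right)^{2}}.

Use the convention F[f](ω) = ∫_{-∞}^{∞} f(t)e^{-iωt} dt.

F(ω) = - \frac{i \pi \omega e^{- 16 \left|{\omega}\right|}}{16}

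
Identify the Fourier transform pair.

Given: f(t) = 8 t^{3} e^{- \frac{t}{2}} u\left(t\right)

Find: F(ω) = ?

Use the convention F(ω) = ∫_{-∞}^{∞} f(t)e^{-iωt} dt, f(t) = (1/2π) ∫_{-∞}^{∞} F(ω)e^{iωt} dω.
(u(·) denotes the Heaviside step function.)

F(ω) = \frac{768}{\left(2 i \omega + 1\right)^{4}}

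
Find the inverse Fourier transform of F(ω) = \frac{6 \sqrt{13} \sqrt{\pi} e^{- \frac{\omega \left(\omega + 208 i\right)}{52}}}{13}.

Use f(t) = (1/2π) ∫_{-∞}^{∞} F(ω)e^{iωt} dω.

f(t) = 6 e^{- 13 \left(t - 4\right)^{2}}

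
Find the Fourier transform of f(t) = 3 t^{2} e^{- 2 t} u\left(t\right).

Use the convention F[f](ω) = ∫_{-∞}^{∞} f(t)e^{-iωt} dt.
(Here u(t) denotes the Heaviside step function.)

F(ω) = \frac{6}{\left(i \omega + 2\right)^{3}}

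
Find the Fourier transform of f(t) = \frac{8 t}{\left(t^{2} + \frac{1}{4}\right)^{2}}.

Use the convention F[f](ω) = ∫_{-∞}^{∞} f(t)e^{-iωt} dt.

F(ω) = - 8 i \pi \omega e^{- \frac{\left|{\omega}\right|}{2}}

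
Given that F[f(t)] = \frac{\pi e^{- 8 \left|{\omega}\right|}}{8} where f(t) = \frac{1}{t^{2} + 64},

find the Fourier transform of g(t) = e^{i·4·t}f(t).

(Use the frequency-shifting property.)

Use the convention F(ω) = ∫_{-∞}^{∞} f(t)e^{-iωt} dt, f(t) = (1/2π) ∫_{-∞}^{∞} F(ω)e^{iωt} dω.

F[g](ω) = \frac{\pi e^{- 8 \left|{\omega - 4}\right|}}{8}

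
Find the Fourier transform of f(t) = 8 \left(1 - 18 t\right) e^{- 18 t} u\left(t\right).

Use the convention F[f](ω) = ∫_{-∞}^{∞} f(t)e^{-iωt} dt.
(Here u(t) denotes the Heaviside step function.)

F(ω) = \frac{8 i \omega}{- \omega^{2} + 36 i \omega + 324}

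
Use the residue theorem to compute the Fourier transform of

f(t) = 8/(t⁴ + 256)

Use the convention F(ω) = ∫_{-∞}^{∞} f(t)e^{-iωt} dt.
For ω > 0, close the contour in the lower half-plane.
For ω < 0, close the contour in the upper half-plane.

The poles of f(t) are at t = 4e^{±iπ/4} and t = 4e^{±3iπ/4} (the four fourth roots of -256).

Let g(z) = f(z)e^{-iωz}; for large |z| the factor e^{-iωz} decays in the lower half-plane when ω > 0 and in the upper half-plane when ω < 0.

Case ω > 0 (lower half-plane, clockwise contour ⇒ F(ω) = -2πi·ΣRes):
  Res_{z = - 2 \sqrt{2} - 2 \sqrt{2} i} g(z) = \frac{\sqrt{2} i \left(1 - i\right) e^{2 \sqrt{2} \omega \left(-1 + i\right)}}{64}
  Res_{z = 2 \sqrt{2} - 2 \sqrt{2} i} g(z) = \frac{\sqrt{2} i \left(1 + i\right) e^{- 2 \sqrt{2} \omega \left(1 + i\right)}}{64}
  F(ω) = -2πi·ΣRes = \frac{\sqrt{2} \pi \left(1 - i\right) \left(e^{4 \sqrt{2} i \omega} + i\right) e^{- 2 \sqrt{2} \omega \left(1 + i\right)}}{32} = \frac{\pi e^{- 2 \sqrt{2} \omega} \sin{\left(2 \sqrt{2} \omega + \frac{\pi}{4} \right)}}{8}

Case ω < 0 (upper half-plane, counterclockwise contour ⇒ F(ω) = +2πi·ΣRes):
  Res_{z = 2 \sqrt{2} + 2 \sqrt{2} i} g(z) = \frac{\sqrt{2} i \left(-1 + i\right) e^{2 \sqrt{2} \omega \left(1 - i\right)}}{64}
  Res_{z = - 2 \sqrt{2} + 2 \sqrt{2} i} g(z) = \frac{\sqrt{2} \left(1 - i\right) e^{2 \sqrt{2} \omega \left(1 + i\right)}}{64}
  F(ω) = 2πi·ΣRes = - \frac{\sqrt{2} i \pi \left(i \left(1 - i\right) e^{2 \sqrt{2} \omega \left(1 - i\right)} - \left(1 - i\right) e^{2 \sqrt{2} \omega \left(1 + i\right)}\right)}{32} = \frac{\pi e^{2 \sqrt{2} \omega} \cos{\left(2 \sqrt{2} \omega + \frac{\pi}{4} \right)}}{8}

Both cases combine into a single formula in |ω|:

F(ω) = \frac{\pi e^{- 2 \sqrt{2} \left|{\omega}\right|} \sin{\left(2 \sqrt{2} \left|{\omega}\right| + \frac{\pi}{4} \right)}}{8}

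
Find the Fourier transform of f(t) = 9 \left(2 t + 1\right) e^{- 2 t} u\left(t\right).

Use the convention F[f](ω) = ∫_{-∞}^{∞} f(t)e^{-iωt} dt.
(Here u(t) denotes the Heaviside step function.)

F(ω) = \frac{9 \left(- i \omega - 4\right)}{\omega^{2} - 4 i \omega - 4}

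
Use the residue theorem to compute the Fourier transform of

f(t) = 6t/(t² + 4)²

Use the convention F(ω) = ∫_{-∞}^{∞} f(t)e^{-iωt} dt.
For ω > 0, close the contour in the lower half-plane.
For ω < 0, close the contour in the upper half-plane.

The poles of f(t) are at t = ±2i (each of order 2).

Let g(z) = f(z)e^{-iωz}; for large |z| the factor e^{-iωz} decays in the lower half-plane when ω > 0 and in the upper half-plane when ω < 0.

Case ω > 0 (lower half-plane, clockwise contour ⇒ F(ω) = -2πi·ΣRes):
  Res_{z = - 2 i} g(z) = \frac{3 \omega e^{- 2 \omega}}{4} (pole of order 2)
  F(ω) = -2πi·ΣRes = - \frac{3 i \pi \omega e^{- 2 \omega}}{2}

Case ω < 0 (upper half-plane, counterclockwise contour ⇒ F(ω) = +2πi·ΣRes):
  Res_{z = 2 i} g(z) = - \frac{3 \omega e^{2 \omega}}{4} (pole of order 2)
  F(ω) = 2πi·ΣRes = - \frac{3 i \pi \omega e^{2 \omega}}{2}

Both cases combine into a single formula in |ω|:

F(ω) = - \frac{3 i \pi \omega e^{- 2 \left|{\omega}\right|}}{2}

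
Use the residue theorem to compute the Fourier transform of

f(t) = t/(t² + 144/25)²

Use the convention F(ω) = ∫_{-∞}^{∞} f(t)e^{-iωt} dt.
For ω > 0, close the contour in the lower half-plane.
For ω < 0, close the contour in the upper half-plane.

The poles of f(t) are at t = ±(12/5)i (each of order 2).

Let g(z) = f(z)e^{-iωz}; for large |z| the factor e^{-iωz} decays in the lower half-plane when ω > 0 and in the upper half-plane when ω < 0.

Case ω > 0 (lower half-plane, clockwise contour ⇒ F(ω) = -2πi·ΣRes):
  Res_{z = - \frac{12 i}{5}} g(z) = \frac{5 \omega e^{- \frac{12 \omega}{5}}}{48} (pole of order 2)
  F(ω) = -2πi·ΣRes = - \frac{5 i \pi \omega e^{- \frac{12 \omega}{5}}}{24}

Case ω < 0 (upper half-plane, counterclockwise contour ⇒ F(ω) = +2πi·ΣRes):
  Res_{z = \frac{12 i}{5}} g(z) = - \frac{5 \omega e^{\frac{12 \omega}{5}}}{48} (pole of order 2)
  F(ω) = 2πi·ΣRes = - \frac{5 i \pi \omega e^{\frac{12 \omega}{5}}}{24}

Both cases combine into a single formula in |ω|:

F(ω) = - \frac{5 i \pi \omega e^{- \frac{12 \left|{\omega}\right|}{5}}}{24}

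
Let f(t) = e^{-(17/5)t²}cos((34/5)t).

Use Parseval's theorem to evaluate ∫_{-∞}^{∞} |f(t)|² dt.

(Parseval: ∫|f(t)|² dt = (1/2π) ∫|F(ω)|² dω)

∫|f(t)|² dt = \frac{\sqrt{170} \sqrt{\pi} \left(1 + e^{\frac{34}{5}}\right)}{68 e^{\frac{34}{5}}}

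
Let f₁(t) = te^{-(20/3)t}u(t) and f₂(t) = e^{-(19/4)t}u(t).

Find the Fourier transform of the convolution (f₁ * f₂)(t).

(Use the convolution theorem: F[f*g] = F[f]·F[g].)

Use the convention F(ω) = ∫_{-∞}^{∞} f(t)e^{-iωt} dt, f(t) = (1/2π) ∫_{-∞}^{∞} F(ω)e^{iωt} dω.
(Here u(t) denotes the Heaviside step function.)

F[f₁*f₂](ω) = \frac{36}{\left(3 i \omega + 20\right)^{2} \left(4 i \omega + 19\right)}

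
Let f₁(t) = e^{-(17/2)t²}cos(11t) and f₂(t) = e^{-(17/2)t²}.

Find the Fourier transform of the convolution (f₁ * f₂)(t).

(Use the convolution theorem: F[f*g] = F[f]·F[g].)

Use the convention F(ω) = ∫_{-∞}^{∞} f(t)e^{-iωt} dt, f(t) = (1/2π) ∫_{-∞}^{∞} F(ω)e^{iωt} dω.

F[f₁*f₂](ω) = \frac{\pi \left(e^{\frac{22 \omega}{17}} + 1\right) e^{- \frac{\omega^{2}}{17} - \frac{11 \omega}{17} - \frac{121}{34}}}{17}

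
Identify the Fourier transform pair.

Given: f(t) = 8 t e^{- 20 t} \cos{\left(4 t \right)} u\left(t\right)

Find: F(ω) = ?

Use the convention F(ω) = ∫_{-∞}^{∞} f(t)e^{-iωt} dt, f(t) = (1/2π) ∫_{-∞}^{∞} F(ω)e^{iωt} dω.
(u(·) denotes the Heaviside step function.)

F(ω) = \frac{8 \left(\left(i \omega + 20\right)^{2} - 16\right)}{\left(\left(i \omega + 20\right)^{2} + 16\right)^{2}}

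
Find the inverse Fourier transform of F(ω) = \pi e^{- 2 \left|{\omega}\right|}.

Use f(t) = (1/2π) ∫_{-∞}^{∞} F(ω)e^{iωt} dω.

f(t) = \frac{2}{t^{2} + 4}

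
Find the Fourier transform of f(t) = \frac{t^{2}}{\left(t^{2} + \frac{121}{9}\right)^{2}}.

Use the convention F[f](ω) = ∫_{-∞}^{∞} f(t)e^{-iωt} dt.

F(ω) = \frac{\pi \left(3 - 11 \left|{\omega}\right|\right) e^{- \frac{11 \left|{\omega}\right|}{3}}}{22}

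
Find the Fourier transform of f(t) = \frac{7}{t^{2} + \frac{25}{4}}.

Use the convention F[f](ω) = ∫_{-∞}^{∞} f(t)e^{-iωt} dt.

F(ω) = \frac{14 \pi e^{- \frac{5 \left|{\omega}\right|}{2}}}{5}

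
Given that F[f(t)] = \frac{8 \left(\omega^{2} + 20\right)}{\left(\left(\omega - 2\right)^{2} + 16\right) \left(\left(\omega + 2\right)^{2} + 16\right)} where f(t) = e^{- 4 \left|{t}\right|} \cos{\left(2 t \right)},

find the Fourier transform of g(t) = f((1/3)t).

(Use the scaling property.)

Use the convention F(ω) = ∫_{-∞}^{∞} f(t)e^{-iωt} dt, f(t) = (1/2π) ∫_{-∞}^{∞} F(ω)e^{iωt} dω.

F[g](ω) = \frac{24 \left(9 \omega^{2} + 20\right)}{81 \omega^{4} + 216 \omega^{2} + 400}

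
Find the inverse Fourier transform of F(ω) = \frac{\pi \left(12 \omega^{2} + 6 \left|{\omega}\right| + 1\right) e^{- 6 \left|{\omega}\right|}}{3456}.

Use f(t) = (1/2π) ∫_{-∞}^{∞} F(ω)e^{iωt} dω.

f(t) = \frac{6}{\left(t^{2} + 36\right)^{3}}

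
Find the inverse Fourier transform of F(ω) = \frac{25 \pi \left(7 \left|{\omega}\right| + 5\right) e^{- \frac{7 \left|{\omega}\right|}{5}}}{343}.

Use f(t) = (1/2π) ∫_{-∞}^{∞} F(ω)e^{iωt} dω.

f(t) = \frac{2}{\left(t^{2} + \frac{49}{25}\right)^{2}}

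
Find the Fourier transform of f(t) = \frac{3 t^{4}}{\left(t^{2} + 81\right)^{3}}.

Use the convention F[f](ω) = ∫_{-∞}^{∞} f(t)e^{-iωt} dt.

F(ω) = \frac{\pi \left(27 \omega^{2} - 15 \left|{\omega}\right| + 1\right) e^{- 9 \left|{\omega}\right|}}{8}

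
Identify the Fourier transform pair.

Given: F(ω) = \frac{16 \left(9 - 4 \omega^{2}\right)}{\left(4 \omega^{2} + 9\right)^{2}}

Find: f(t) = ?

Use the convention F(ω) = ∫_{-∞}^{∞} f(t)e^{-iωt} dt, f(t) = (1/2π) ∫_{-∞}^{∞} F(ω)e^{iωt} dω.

f(t) = 2 e^{- \frac{3 \left|{t}\right|}{2}} \left|{t}\right|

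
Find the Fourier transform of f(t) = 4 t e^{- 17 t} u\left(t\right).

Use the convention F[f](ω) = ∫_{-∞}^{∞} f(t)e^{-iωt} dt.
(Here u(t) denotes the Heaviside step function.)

F(ω) = \frac{4}{\left(i \omega + 17\right)^{2}}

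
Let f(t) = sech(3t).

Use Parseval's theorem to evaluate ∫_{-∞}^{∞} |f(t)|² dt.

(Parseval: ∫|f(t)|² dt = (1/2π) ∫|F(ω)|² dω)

∫|f(t)|² dt = \frac{2}{3}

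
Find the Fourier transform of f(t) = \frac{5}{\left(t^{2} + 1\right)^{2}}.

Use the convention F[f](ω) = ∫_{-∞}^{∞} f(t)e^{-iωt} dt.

F(ω) = \frac{5 \pi \left(\left|{\omega}\right| + 1\right) e^{- \left|{\omega}\right|}}{2}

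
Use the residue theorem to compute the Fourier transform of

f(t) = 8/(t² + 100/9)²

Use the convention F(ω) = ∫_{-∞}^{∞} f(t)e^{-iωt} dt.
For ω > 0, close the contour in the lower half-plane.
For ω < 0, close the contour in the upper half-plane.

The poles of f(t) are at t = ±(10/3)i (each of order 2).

Let g(z) = f(z)e^{-iωz}; for large |z| the factor e^{-iωz} decays in the lower half-plane when ω > 0 and in the upper half-plane when ω < 0.

Case ω > 0 (lower half-plane, clockwise contour ⇒ F(ω) = -2πi·ΣRes):
  Res_{z = - \frac{10 i}{3}} g(z) = \frac{9 i \left(10 \omega + 3\right) e^{- \frac{10 \omega}{3}}}{500} (pole of order 2)
  F(ω) = -2πi·ΣRes = \frac{9 \pi \left(10 \omega + 3\right) e^{- \frac{10 \omega}{3}}}{250}

Case ω < 0 (upper half-plane, counterclockwise contour ⇒ F(ω) = +2πi·ΣRes):
  Res_{z = \frac{10 i}{3}} g(z) = \frac{9 i \left(10 \omega - 3\right) e^{\frac{10 \omega}{3}}}{500} (pole of order 2)
  F(ω) = 2πi·ΣRes = \frac{9 \pi \left(3 - 10 \omega\right) e^{\frac{10 \omega}{3}}}{250}

Both cases combine into a single formula in |ω|:

F(ω) = \frac{9 \pi \left(10 \left|{\omega}\right| + 3\right) e^{- \frac{10 \left|{\omega}\right|}{3}}}{250}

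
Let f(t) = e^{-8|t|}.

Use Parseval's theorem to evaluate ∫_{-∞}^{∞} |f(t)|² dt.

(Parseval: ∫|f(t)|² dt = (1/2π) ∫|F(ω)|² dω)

∫|f(t)|² dt = \frac{1}{8}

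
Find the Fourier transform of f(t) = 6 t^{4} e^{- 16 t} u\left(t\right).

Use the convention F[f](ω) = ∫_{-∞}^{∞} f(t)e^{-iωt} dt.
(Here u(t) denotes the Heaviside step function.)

F(ω) = \frac{144}{\left(i \omega + 16\right)^{5}}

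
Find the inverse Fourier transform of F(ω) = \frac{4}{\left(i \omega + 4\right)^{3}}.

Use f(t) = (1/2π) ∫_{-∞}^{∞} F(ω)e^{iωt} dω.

f(t) = 2 t^{2} e^{- 4 t} u\left(t\right)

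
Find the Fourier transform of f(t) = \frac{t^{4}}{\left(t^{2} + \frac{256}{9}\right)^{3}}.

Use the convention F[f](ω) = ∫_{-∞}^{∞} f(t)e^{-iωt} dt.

F(ω) = \frac{\pi \left(256 \omega^{2} - 240 \left|{\omega}\right| + 27\right) e^{- \frac{16 \left|{\omega}\right|}{3}}}{384}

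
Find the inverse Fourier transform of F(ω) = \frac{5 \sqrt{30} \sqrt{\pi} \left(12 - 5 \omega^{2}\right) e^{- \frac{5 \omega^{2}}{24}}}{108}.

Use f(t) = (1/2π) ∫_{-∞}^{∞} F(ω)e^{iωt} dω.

f(t) = 8 t^{2} e^{- \frac{6 t^{2}}{5}}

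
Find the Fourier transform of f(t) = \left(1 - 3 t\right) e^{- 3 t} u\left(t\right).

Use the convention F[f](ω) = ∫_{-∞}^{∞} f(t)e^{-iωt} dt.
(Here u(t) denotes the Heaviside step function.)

F(ω) = \frac{i \omega}{- \omega^{2} + 6 i \omega + 9}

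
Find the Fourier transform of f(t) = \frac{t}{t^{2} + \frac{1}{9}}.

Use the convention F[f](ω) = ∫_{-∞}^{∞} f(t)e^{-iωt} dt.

F(ω) = - i \pi e^{- \frac{\left|{\omega}\right|}{3}} \operatorname{sign}{\left(\omega \right)}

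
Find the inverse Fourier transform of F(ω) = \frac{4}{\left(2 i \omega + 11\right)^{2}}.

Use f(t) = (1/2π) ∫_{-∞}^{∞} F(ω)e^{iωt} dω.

f(t) = t e^{- \frac{11 t}{2}} u\left(t\right)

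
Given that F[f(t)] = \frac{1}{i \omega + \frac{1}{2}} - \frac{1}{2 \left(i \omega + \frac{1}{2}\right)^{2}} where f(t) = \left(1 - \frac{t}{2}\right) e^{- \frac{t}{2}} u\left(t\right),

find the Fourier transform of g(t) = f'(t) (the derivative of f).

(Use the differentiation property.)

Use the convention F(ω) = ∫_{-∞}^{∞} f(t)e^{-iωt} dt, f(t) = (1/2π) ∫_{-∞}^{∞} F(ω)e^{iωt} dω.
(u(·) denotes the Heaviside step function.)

F[g](ω) = \frac{4 \omega^{2}}{4 \omega^{2} - 4 i \omega - 1}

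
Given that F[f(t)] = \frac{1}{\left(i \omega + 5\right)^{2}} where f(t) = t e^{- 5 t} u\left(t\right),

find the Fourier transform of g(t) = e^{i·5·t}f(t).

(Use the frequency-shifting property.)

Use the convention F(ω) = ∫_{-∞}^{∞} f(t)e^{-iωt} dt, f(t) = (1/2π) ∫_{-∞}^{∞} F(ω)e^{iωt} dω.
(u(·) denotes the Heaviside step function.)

F[g](ω) = \frac{1}{\left(i \left(\omega - 5\right) + 5\right)^{2}}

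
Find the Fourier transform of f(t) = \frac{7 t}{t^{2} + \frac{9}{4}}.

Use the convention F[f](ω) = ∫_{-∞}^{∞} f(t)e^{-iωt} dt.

F(ω) = - 7 i \pi e^{- \frac{3 \left|{\omega}\right|}{2}} \operatorname{sign}{\left(\omega \right)}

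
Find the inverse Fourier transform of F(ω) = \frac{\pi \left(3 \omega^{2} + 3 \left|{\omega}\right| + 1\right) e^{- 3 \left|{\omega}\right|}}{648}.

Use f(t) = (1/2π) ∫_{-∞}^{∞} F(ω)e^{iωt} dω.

f(t) = \frac{1}{\left(t^{2} + 9\right)^{3}}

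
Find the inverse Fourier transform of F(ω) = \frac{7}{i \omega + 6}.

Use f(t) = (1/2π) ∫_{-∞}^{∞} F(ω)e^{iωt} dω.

f(t) = 7 e^{- 6 t} u\left(t\right)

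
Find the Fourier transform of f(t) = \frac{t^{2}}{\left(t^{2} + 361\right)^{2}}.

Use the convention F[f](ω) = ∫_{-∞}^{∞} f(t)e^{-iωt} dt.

F(ω) = \frac{\pi \left(1 - 19 \left|{\omega}\right|\right) e^{- 19 \left|{\omega}\right|}}{38}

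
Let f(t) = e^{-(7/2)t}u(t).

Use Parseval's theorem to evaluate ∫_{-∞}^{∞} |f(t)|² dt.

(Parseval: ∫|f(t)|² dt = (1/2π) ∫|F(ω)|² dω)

∫|f(t)|² dt = \frac{1}{7}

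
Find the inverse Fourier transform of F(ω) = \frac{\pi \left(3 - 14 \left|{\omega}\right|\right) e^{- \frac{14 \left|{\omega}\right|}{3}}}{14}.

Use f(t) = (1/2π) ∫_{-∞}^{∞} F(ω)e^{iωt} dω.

f(t) = \frac{2 t^{2}}{\left(t^{2} + \frac{196}{9}\right)^{2}}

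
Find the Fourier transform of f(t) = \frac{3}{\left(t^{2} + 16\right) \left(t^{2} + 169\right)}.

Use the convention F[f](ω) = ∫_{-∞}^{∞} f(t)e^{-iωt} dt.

F(ω) = \frac{\pi \left(13 e^{9 \left|{\omega}\right|} - 4\right) e^{- 13 \left|{\omega}\right|}}{2652}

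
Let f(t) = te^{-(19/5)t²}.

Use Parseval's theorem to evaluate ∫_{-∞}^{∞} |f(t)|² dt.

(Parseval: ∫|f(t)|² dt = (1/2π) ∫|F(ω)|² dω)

∫|f(t)|² dt = \frac{5 \sqrt{190} \sqrt{\pi}}{2888}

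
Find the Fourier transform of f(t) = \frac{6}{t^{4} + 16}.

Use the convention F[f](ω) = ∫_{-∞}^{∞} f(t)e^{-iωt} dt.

F(ω) = \frac{3 \pi e^{- \sqrt{2} \left|{\omega}\right|} \sin{\left(\sqrt{2} \left|{\omega}\right| + \frac{\pi}{4} \right)}}{4}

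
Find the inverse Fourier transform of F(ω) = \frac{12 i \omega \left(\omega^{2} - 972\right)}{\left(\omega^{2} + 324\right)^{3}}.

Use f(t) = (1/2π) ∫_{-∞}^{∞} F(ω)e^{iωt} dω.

f(t) = 3 t e^{- 18 \left|{t}\right|} \left|{t}\right|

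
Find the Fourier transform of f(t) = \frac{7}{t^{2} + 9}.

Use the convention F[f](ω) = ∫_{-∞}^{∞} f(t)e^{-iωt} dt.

F(ω) = \frac{7 \pi e^{- 3 \left|{\omega}\right|}}{3}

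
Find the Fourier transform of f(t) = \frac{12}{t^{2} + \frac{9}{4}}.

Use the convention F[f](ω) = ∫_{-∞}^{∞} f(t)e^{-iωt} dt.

F(ω) = 8 \pi e^{- \frac{3 \left|{\omega}\right|}{2}}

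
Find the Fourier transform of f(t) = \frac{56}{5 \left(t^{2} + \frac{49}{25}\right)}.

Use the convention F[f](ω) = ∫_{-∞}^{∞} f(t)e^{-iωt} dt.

F(ω) = 8 \pi e^{- \frac{7 \left|{\omega}\right|}{5}}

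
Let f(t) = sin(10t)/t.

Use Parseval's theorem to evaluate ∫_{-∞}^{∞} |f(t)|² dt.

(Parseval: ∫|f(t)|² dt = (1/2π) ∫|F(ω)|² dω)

∫|f(t)|² dt = 10 \pi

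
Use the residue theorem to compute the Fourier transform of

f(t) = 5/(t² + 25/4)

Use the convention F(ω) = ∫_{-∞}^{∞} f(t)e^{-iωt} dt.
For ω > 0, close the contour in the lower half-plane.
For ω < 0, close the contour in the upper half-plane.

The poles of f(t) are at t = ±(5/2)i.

Let g(z) = f(z)e^{-iωz}; for large |z| the factor e^{-iωz} decays in the lower half-plane when ω > 0 and in the upper half-plane when ω < 0.

Case ω > 0 (lower half-plane, clockwise contour ⇒ F(ω) = -2πi·ΣRes):
  Res_{z = - \frac{5 i}{2}} g(z) = i e^{- \frac{5 \omega}{2}}
  F(ω) = -2πi·ΣRes = 2 \pi e^{- \frac{5 \omega}{2}}

Case ω < 0 (upper half-plane, counterclockwise contour ⇒ F(ω) = +2πi·ΣRes):
  Res_{z = \frac{5 i}{2}} g(z) = - i e^{\frac{5 \omega}{2}}
  F(ω) = 2πi·ΣRes = 2 \pi e^{\frac{5 \omega}{2}}

Both cases combine into a single formula in |ω|:

F(ω) = 2 \pi e^{- \frac{5 \left|{\omega}\right|}{2}}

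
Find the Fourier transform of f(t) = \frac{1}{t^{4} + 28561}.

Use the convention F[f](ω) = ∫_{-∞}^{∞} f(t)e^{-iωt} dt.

F(ω) = \frac{\pi e^{- \frac{13 \sqrt{2} \left|{\omega}\right|}{2}} \sin{\left(\frac{13 \sqrt{2} \left|{\omega}\right|}{2} + \frac{\pi}{4} \right)}}{2197}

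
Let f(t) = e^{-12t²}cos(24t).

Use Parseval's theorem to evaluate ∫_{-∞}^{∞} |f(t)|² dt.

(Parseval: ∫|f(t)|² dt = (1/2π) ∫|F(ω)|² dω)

∫|f(t)|² dt = \frac{\sqrt{6} \sqrt{\pi} \left(1 + e^{24}\right)}{24 e^{24}}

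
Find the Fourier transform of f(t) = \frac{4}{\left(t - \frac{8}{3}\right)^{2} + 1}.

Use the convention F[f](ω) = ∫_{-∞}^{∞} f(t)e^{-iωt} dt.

F(ω) = 4 \pi e^{- \frac{8 i \omega}{3} - \left|{\omega}\right|}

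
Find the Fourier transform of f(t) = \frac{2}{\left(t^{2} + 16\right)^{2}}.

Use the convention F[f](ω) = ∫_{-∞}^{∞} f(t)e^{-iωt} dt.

F(ω) = \frac{\pi \left(4 \left|{\omega}\right| + 1\right) e^{- 4 \left|{\omega}\right|}}{64}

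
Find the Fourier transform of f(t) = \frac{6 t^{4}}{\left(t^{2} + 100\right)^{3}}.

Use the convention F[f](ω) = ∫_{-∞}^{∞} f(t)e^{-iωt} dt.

F(ω) = \frac{3 \pi \left(100 \omega^{2} - 50 \left|{\omega}\right| + 3\right) e^{- 10 \left|{\omega}\right|}}{40}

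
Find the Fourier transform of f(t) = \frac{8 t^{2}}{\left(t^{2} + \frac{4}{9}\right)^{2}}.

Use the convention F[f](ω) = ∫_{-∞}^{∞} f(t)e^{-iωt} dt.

F(ω) = 2 \pi \left(3 - 2 \left|{\omega}\right|\right) e^{- \frac{2 \left|{\omega}\right|}{3}}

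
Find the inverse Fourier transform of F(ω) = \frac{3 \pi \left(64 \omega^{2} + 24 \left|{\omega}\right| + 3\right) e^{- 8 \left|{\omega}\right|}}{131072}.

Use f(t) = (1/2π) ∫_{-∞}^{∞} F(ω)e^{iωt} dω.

f(t) = \frac{6}{\left(t^{2} + 64\right)^{3}}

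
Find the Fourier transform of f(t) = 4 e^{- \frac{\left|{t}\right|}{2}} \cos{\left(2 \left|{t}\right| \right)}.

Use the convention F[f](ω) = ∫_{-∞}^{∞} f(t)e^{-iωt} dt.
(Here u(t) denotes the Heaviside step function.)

F(ω) = \frac{16 \left(4 \omega^{2} + 17\right)}{16 \omega^{4} - 120 \omega^{2} + 289}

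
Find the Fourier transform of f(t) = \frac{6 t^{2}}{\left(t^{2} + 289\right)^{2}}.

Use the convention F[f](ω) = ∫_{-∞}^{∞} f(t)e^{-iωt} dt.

F(ω) = \frac{3 \pi \left(1 - 17 \left|{\omega}\right|\right) e^{- 17 \left|{\omega}\right|}}{17}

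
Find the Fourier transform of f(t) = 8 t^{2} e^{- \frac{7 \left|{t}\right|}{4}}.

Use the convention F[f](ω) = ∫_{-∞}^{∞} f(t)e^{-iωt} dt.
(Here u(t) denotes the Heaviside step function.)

F(ω) = \frac{14336 \left(49 - 48 \omega^{2}\right)}{\left(16 \omega^{2} + 49\right)^{3}}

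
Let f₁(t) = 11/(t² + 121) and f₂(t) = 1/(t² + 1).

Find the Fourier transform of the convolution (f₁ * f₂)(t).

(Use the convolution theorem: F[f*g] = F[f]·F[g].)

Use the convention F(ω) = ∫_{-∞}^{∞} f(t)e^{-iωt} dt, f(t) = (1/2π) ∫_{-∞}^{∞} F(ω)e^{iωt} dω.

F[f₁*f₂](ω) = \pi^{2} e^{- 12 \left|{\omega}\right|}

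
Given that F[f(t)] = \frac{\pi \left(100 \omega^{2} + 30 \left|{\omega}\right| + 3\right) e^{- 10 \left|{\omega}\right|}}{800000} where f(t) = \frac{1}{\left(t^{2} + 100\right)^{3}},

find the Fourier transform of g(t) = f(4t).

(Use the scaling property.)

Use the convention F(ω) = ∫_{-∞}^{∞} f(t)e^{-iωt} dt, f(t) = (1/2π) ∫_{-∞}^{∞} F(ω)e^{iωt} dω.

F[g](ω) = \frac{\pi \left(25 \omega^{2} + 30 \left|{\omega}\right| + 12\right) e^{- \frac{5 \left|{\omega}\right|}{2}}}{12800000}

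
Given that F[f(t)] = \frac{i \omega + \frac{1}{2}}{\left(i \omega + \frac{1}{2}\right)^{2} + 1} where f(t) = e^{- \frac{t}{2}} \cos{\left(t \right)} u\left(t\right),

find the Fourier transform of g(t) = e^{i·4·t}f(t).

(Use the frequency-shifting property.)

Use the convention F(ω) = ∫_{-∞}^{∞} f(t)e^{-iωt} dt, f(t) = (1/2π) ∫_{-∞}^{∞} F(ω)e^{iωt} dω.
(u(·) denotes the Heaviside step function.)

F[g](ω) = \frac{2 \left(2 i \left(\omega - 4\right) + 1\right)}{\left(2 i \left(\omega - 4\right) + 1\right)^{2} + 4}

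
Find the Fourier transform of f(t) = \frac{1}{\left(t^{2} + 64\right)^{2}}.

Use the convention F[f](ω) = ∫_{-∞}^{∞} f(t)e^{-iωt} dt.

F(ω) = \frac{\pi \left(8 \left|{\omega}\right| + 1\right) e^{- 8 \left|{\omega}\right|}}{1024}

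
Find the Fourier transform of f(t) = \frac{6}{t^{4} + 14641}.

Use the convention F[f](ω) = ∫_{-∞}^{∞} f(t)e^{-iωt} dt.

F(ω) = \frac{6 \pi e^{- \frac{11 \sqrt{2} \left|{\omega}\right|}{2}} \sin{\left(\frac{11 \sqrt{2} \left|{\omega}\right|}{2} + \frac{\pi}{4} \right)}}{1331}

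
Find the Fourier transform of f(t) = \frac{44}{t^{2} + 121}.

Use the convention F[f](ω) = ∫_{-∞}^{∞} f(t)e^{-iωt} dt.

F(ω) = 4 \pi e^{- 11 \left|{\omega}\right|}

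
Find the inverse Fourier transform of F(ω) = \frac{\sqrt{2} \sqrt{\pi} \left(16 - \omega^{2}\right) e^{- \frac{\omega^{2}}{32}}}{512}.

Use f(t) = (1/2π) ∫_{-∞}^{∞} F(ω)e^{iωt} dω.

f(t) = 2 t^{2} e^{- 8 t^{2}}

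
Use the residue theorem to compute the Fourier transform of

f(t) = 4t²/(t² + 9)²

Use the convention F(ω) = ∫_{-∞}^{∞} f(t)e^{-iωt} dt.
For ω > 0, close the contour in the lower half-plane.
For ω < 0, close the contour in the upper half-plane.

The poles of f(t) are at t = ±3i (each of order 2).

Let g(z) = f(z)e^{-iωz}; for large |z| the factor e^{-iωz} decays in the lower half-plane when ω > 0 and in the upper half-plane when ω < 0.

Case ω > 0 (lower half-plane, clockwise contour ⇒ F(ω) = -2πi·ΣRes):
  Res_{z = - 3 i} g(z) = i \left(\frac{1}{3} - \omega\right) e^{- 3 \omega} (pole of order 2)
  F(ω) = -2πi·ΣRes = \frac{2 \pi \left(1 - 3 \omega\right) e^{- 3 \omega}}{3}

Case ω < 0 (upper half-plane, counterclockwise contour ⇒ F(ω) = +2πi·ΣRes):
  Res_{z = 3 i} g(z) = i \left(- \omega - \frac{1}{3}\right) e^{3 \omega} (pole of order 2)
  F(ω) = 2πi·ΣRes = \frac{2 \pi \left(3 \omega + 1\right) e^{3 \omega}}{3}

Both cases combine into a single formula in |ω|:

F(ω) = \frac{2 \pi \left(1 - 3 \left|{\omega}\right|\right) e^{- 3 \left|{\omega}\right|}}{3}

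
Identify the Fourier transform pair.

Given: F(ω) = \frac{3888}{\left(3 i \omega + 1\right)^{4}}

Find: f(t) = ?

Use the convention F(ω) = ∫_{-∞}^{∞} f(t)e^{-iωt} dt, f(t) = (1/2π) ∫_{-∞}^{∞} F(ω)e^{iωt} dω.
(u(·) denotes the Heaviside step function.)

f(t) = 8 t^{3} e^{- \frac{t}{3}} u\left(t\right)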